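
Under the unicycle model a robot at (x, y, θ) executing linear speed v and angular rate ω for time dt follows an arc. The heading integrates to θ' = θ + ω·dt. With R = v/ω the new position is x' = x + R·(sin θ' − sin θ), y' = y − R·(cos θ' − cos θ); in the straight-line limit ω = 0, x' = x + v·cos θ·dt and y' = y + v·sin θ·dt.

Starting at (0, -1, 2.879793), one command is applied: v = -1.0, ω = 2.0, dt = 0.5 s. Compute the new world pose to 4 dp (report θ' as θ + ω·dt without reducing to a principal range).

(0.4659, -0.8869, 3.8798)

θ' = 2.8798 + 2.0·0.5 = 3.8798
R = v/ω = -1.0/2.0 = -0.5000
x' = 0 + -0.5000·(sin 3.8798 − sin 2.8798) = 0.4659
y' = -1 − -0.5000·(cos 3.8798 − cos 2.8798) = -0.8869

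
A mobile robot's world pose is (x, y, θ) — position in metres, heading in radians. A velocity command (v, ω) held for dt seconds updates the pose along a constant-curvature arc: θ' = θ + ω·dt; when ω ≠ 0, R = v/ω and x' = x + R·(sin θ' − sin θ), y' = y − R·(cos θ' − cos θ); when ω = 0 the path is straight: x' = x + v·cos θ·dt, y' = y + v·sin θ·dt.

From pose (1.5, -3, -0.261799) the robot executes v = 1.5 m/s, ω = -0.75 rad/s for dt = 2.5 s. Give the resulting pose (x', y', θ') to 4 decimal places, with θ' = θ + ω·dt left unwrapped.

(2.6705, -6.0044, -2.1368)

θ' = -0.2618 + -0.75·2.5 = -2.1368
R = v/ω = 1.5/-0.75 = -2.0000
x' = 1.5 + -2.0000·(sin -2.1368 − sin -0.2618) = 2.6705
y' = -3 − -2.0000·(cos -2.1368 − cos -0.2618) = -6.0044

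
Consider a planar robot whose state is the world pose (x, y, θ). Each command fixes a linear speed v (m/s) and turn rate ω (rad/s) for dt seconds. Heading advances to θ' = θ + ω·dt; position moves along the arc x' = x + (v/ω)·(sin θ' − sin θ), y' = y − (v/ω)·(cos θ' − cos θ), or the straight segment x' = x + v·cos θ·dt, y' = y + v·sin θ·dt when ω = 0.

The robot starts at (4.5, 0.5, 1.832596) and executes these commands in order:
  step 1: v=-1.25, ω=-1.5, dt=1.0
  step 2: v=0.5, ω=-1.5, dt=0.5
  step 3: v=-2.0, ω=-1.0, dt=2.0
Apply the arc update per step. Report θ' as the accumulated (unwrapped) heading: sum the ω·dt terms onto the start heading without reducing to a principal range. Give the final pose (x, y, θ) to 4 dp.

step 1: θ'=0.3326 (R=0.8333) → pose (3.9671, -0.5033, 0.3326)
step 2: θ'=-0.4174 (R=-0.3333) → pose (4.2111, -0.5137, -0.4174)
step 3: θ'=-2.4174 (R=2.0000) → pose (3.6968, 2.8127, -2.4174)

(3.6968, 2.8127, -2.4174)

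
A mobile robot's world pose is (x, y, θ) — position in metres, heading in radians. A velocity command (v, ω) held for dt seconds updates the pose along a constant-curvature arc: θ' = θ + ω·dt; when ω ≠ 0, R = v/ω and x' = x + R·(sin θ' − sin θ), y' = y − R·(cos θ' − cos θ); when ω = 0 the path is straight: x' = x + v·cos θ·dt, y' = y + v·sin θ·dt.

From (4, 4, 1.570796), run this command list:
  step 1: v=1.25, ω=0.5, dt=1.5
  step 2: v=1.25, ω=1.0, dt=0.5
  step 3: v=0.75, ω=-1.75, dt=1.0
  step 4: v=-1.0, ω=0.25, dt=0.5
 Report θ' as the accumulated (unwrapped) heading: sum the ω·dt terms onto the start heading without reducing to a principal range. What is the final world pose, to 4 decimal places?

(2.3561, 6.1978, 1.1958)

step 1: θ'=2.3208 (R=2.5000) → pose (3.3292, 5.7041, 2.3208)
step 2: θ'=2.8208 (R=1.2500) → pose (2.8088, 6.0383, 2.8208)
step 3: θ'=1.0708 (R=-0.4286) → pose (2.5678, 6.6505, 1.0708)
step 4: θ'=1.1958 (R=-4.0000) → pose (2.3561, 6.1978, 1.1958)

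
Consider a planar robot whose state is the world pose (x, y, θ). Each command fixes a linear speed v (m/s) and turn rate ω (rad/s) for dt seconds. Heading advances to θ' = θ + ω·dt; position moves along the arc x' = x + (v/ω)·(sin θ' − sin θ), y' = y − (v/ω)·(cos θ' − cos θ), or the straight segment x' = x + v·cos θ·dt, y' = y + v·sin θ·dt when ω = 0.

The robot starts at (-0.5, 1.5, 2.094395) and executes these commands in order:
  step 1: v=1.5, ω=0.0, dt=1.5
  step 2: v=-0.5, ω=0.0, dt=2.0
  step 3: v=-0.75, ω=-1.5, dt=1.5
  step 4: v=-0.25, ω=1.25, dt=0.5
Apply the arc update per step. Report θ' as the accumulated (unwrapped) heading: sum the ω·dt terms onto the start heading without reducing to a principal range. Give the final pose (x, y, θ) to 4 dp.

(-1.7570, 1.8194, 0.4694)

step 1: θ'=2.0944 (straight) → pose (-1.6250, 3.4486, 2.0944)
step 2: θ'=2.0944 (straight) → pose (-1.1250, 2.5825, 2.0944)
step 3: θ'=-0.1556 (R=0.5000) → pose (-1.6355, 1.8386, -0.1556)
step 4: θ'=0.4694 (R=-0.2000) → pose (-1.7570, 1.8194, 0.4694)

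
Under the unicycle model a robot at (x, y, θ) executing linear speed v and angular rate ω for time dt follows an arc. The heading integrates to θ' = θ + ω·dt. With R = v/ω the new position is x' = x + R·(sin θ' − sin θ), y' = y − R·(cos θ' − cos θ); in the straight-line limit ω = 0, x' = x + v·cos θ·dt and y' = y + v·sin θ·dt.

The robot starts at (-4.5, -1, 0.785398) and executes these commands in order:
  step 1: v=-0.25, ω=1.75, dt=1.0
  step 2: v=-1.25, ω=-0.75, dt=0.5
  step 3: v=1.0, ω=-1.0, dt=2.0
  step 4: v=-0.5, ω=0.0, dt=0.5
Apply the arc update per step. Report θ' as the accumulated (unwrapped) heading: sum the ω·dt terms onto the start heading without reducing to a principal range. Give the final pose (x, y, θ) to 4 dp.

step 1: θ'=2.5354 (R=-0.1429) → pose (-4.4804, -1.2184, 2.5354)
step 2: θ'=2.1604 (R=1.6667) → pose (-4.0447, -1.6614, 2.1604)
step 3: θ'=0.1604 (R=-1.0000) → pose (-3.3732, -0.1182, 0.1604)
step 4: θ'=0.1604 (straight) → pose (-3.6200, -0.1581, 0.1604)

(-3.6200, -0.1581, 0.1604)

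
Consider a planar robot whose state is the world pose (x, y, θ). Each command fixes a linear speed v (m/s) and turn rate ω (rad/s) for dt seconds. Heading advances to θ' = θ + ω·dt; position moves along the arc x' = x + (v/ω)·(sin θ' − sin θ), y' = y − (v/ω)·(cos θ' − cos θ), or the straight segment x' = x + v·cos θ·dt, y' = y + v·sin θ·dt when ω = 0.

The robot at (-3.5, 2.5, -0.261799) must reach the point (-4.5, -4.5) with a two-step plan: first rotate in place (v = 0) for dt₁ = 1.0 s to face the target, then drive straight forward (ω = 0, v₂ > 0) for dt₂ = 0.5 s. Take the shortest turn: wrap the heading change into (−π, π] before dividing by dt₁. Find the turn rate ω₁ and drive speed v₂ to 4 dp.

heading to target = atan2(-4.5−2.5, -4.5−-3.5) = -1.7127
Δθ = wrap(-1.7127 − -0.2618) = -1.4509; ω₁ = Δθ/dt₁ = -1.4509
distance = √((-4.5−-3.5)² + (-4.5−2.5)²) = 7.0711; v₂ = distance/dt₂ = 14.1421

ω₁ = -1.4509, v₂ = 14.1421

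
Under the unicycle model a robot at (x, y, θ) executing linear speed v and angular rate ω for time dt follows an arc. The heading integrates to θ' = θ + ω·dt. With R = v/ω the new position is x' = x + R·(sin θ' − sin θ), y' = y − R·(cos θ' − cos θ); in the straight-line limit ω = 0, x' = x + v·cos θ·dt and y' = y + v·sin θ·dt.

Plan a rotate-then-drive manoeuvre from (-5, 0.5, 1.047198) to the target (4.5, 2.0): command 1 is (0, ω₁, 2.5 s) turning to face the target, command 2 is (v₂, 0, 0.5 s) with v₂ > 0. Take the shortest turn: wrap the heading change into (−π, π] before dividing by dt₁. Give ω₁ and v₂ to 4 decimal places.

ω₁ = -0.3562, v₂ = 19.2354

heading to target = atan2(2−0.5, 4.5−-5) = 0.1566
Δθ = wrap(0.1566 − 1.0472) = -0.8906; ω₁ = Δθ/dt₁ = -0.3562
distance = √((4.5−-5)² + (2−0.5)²) = 9.6177; v₂ = distance/dt₂ = 19.2354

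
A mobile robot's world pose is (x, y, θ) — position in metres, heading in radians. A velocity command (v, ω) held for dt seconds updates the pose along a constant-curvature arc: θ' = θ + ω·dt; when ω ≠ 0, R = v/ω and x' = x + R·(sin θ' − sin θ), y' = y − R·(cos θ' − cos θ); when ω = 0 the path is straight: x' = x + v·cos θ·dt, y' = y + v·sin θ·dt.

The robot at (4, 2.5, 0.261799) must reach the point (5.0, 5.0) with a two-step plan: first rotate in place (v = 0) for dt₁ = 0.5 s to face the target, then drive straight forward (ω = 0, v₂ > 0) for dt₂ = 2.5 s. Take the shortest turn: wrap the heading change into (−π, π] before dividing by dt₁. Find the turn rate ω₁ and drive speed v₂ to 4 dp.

heading to target = atan2(5−2.5, 5−4) = 1.1903
Δθ = wrap(1.1903 − 0.2618) = 0.9285; ω₁ = Δθ/dt₁ = 1.8570
distance = √((5−4)² + (5−2.5)²) = 2.6926; v₂ = distance/dt₂ = 1.0770

ω₁ = 1.8570, v₂ = 1.0770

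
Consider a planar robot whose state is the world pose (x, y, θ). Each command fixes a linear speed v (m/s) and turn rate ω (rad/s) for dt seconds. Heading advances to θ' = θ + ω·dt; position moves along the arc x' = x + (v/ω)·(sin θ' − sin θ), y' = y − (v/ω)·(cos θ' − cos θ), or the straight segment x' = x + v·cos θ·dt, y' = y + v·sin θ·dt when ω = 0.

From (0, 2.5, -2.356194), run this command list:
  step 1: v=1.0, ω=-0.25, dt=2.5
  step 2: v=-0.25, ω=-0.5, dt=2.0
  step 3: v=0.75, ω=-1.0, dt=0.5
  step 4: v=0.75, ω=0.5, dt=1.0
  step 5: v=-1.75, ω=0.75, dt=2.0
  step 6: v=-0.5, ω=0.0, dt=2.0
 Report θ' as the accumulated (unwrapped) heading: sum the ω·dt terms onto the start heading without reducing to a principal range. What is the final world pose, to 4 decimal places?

(1.7051, 2.5358, -2.4812)

step 1: θ'=-2.9812 (R=-4.0000) → pose (-2.1896, 1.3798, -2.9812)
step 2: θ'=-3.9812 (R=0.5000) → pose (-1.7375, 1.2201, -3.9812)
step 3: θ'=-4.4812 (R=-0.7500) → pose (-1.9093, 1.5490, -4.4812)
step 4: θ'=-3.9812 (R=1.5000) → pose (-2.2528, 2.2070, -3.9812)
step 5: θ'=-2.4812 (R=-2.3333) → pose (0.9154, 1.9223, -2.4812)
step 6: θ'=-2.4812 (straight) → pose (1.7051, 2.5358, -2.4812)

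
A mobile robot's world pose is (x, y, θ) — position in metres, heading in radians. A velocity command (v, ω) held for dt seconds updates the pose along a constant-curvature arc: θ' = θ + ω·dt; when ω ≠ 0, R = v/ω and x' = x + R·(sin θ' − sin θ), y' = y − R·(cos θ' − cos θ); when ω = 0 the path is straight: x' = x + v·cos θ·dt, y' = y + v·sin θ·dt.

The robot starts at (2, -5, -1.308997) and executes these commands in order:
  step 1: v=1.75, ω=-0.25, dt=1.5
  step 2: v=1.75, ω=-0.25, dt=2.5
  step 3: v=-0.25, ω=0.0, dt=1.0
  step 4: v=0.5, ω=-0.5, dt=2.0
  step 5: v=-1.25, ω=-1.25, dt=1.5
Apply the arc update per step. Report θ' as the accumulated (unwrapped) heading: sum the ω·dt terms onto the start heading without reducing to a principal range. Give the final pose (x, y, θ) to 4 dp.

(0.4024, -13.0909, -5.1840)

step 1: θ'=-1.6840 (R=-7.0000) → pose (2.1937, -7.6024, -1.6840)
step 2: θ'=-2.3090 (R=-7.0000) → pose (0.4163, -11.5224, -2.3090)
step 3: θ'=-2.3090 (straight) → pose (0.5845, -11.3375, -2.3090)
step 4: θ'=-3.3090 (R=-1.0000) → pose (-0.3218, -11.6506, -3.3090)
step 5: θ'=-5.1840 (R=1.0000) → pose (0.4024, -13.0909, -5.1840)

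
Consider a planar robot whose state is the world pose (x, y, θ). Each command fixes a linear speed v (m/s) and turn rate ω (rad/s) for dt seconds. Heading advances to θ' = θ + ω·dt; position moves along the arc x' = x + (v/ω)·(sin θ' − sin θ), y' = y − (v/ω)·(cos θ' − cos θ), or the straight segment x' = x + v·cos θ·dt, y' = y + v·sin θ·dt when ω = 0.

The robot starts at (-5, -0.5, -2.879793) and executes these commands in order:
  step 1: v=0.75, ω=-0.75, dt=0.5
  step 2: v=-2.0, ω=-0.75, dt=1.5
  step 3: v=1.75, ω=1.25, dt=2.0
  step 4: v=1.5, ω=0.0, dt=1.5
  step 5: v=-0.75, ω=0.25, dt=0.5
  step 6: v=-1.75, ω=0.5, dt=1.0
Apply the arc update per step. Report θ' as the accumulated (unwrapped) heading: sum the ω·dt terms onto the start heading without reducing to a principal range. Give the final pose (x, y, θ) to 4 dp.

step 1: θ'=-3.2548 (R=-1.0000) → pose (-5.3718, -0.5277, -3.2548)
step 2: θ'=-4.3798 (R=2.6667) → pose (-3.1525, -2.3066, -4.3798)
step 3: θ'=-1.8798 (R=1.4000) → pose (-5.8094, -2.3380, -1.8798)
step 4: θ'=-1.8798 (straight) → pose (-6.4937, -4.4814, -1.8798)
step 5: θ'=-1.7548 (R=-3.0000) → pose (-6.4022, -4.1180, -1.7548)
step 6: θ'=-1.2548 (R=-3.5000) → pose (-6.5165, -2.3899, -1.2548)

(-6.5165, -2.3899, -1.2548)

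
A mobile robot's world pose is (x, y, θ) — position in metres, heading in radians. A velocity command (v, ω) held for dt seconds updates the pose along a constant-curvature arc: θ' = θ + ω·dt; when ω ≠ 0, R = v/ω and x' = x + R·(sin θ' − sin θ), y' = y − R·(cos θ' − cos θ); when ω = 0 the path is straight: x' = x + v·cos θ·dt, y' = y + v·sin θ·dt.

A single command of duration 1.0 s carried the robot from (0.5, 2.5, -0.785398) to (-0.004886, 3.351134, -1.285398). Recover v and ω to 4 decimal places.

v = -1.0000, ω = -0.5000

Δθ = -1.285398 − -0.785398 = -0.500000
ω = Δθ/dt = -0.500000/1.0 = -0.5000
R = −Δy/(cos θ' − cos θ) = 2.0000
v = R·ω = 2.0000·-0.5000 = -1.0000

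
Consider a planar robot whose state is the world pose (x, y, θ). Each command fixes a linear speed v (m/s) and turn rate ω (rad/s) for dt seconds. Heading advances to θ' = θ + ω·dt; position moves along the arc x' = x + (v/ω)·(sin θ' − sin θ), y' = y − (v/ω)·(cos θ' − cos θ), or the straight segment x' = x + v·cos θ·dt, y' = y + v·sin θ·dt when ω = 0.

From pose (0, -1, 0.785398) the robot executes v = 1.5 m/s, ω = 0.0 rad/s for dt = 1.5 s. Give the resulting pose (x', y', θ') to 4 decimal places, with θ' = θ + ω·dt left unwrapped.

θ' = 0.7854 + 0.0·1.5 = 0.7854
ω = 0 → straight: x' = 0 + 1.5·cos(0.7854)·1.5 = 1.5910
y' = -1 + 1.5·sin(0.7854)·1.5 = 0.5910

(1.5910, 0.5910, 0.7854)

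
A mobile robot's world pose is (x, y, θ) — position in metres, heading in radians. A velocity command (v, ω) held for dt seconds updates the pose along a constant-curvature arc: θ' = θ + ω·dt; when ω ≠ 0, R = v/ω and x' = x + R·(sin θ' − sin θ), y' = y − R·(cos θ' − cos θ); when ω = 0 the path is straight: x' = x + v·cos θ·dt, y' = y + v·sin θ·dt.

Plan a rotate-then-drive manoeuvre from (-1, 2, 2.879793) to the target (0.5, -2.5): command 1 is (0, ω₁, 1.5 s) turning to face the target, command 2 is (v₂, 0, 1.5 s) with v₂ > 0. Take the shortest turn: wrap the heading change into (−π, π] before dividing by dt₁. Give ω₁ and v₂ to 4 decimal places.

ω₁ = 1.4362, v₂ = 3.1623

heading to target = atan2(-2.5−2, 0.5−-1) = -1.2490
Δθ = wrap(-1.2490 − 2.8798) = 2.1543; ω₁ = Δθ/dt₁ = 1.4362
distance = √((0.5−-1)² + (-2.5−2)²) = 4.7434; v₂ = distance/dt₂ = 3.1623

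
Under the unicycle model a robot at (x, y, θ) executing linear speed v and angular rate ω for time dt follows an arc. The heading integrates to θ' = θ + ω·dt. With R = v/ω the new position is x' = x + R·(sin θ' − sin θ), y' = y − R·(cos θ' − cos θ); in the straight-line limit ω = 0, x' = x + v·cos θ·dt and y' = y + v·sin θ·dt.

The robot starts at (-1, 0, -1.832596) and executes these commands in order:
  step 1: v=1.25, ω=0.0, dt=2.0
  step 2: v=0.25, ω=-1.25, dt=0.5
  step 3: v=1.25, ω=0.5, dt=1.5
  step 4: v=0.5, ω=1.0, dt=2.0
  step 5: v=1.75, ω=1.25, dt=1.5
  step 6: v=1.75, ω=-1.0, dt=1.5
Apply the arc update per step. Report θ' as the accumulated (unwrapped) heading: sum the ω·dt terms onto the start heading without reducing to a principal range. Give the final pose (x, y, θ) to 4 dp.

step 1: θ'=-1.8326 (straight) → pose (-1.6470, -2.4148, -1.8326)
step 2: θ'=-2.4576 (R=-0.2000) → pose (-1.7139, -2.5181, -2.4576)
step 3: θ'=-1.7076 (R=2.5000) → pose (-2.6108, -4.1148, -1.7076)
step 4: θ'=0.2924 (R=0.5000) → pose (-1.9713, -4.6617, 0.2924)
step 5: θ'=2.1674 (R=1.4000) → pose (-1.2167, -2.5346, 2.1674)
step 6: θ'=0.6674 (R=-1.7500) → pose (-0.8522, -0.1769, 0.6674)

(-0.8522, -0.1769, 0.6674)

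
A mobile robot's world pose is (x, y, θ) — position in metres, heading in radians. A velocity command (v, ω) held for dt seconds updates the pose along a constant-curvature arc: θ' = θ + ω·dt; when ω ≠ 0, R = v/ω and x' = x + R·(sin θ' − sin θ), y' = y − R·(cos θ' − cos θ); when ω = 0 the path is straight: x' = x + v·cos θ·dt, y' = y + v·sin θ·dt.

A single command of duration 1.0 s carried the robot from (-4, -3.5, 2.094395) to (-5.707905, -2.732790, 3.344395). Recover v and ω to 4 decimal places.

Δθ = 3.344395 − 2.094395 = 1.250000
ω = Δθ/dt = 1.250000/1.0 = 1.2500
R = Δx/(sin θ' − sin θ) = 1.6000
v = R·ω = 1.6000·1.2500 = 2.0000

v = 2.0000, ω = 1.2500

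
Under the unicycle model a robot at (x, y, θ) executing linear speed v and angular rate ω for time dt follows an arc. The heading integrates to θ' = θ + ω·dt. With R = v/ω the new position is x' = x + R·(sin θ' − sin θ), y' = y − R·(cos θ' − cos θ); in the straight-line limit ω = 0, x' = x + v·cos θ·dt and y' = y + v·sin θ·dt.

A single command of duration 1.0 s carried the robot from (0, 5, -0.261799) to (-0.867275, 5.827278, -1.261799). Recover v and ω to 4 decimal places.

v = -1.2500, ω = -1.0000

Δθ = -1.261799 − -0.261799 = -1.000000
ω = Δθ/dt = -1.000000/1.0 = -1.0000
R = Δx/(sin θ' − sin θ) = 1.2500
v = R·ω = 1.2500·-1.0000 = -1.2500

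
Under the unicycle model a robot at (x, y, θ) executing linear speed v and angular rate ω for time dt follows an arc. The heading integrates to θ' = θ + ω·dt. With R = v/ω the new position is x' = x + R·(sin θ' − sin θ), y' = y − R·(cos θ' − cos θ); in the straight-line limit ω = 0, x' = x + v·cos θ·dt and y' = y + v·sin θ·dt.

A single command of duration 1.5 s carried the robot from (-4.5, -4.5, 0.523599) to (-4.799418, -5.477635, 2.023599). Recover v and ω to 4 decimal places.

Δθ = 2.023599 − 0.523599 = 1.500000
ω = Δθ/dt = 1.500000/1.5 = 1.0000
R = −Δy/(cos θ' − cos θ) = -0.7500
v = R·ω = -0.7500·1.0000 = -0.7500

v = -0.7500, ω = 1.0000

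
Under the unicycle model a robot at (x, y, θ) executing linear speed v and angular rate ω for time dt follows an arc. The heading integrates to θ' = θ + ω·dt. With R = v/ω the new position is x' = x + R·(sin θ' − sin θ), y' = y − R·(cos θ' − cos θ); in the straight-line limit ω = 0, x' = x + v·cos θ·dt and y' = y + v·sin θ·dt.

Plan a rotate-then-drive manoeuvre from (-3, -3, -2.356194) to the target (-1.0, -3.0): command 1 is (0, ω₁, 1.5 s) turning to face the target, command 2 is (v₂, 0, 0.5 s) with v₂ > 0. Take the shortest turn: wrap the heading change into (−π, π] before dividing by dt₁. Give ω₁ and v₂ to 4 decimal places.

ω₁ = 1.5708, v₂ = 4.0000

heading to target = atan2(-3−-3, -1−-3) = 0.0000
Δθ = wrap(0.0000 − -2.3562) = 2.3562; ω₁ = Δθ/dt₁ = 1.5708
distance = √((-1−-3)² + (-3−-3)²) = 2.0000; v₂ = distance/dt₂ = 4.0000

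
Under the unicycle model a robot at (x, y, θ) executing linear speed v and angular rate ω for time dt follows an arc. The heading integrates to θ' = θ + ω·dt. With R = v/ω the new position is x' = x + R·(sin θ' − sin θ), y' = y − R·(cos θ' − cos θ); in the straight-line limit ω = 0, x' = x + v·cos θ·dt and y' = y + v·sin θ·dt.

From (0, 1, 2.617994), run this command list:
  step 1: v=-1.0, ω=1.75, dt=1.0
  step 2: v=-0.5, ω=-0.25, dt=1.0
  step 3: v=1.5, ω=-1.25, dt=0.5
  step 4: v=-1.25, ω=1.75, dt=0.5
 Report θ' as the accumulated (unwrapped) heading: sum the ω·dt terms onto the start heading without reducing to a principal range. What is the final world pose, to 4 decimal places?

(0.8945, 1.7215, 4.3680)

step 1: θ'=4.3680 (R=-0.5714) → pose (0.8236, 1.3019, 4.3680)
step 2: θ'=4.1180 (R=2.0000) → pose (1.0492, 1.7467, 4.1180)
step 3: θ'=3.4930 (R=-1.2000) → pose (0.4680, 1.2920, 3.4930)
step 4: θ'=4.3680 (R=-0.7143) → pose (0.8945, 1.7215, 4.3680)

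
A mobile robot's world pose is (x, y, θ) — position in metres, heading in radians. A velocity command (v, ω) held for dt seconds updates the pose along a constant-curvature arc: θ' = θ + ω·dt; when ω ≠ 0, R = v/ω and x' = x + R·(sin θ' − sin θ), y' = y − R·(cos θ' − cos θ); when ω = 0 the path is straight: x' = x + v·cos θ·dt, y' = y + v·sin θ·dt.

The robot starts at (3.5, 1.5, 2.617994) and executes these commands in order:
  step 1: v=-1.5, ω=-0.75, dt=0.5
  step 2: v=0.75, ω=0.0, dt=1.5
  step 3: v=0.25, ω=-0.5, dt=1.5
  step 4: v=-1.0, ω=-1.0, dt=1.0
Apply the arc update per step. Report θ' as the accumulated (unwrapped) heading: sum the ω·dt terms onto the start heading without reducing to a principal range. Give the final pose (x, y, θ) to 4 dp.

step 1: θ'=2.2430 (R=2.0000) → pose (4.0649, 1.0134, 2.2430)
step 2: θ'=2.2430 (straight) → pose (3.3644, 1.8936, 2.2430)
step 3: θ'=1.4930 (R=-0.5000) → pose (3.2571, 2.2438, 1.4930)
step 4: θ'=0.4930 (R=1.0000) → pose (2.7334, 1.4406, 0.4930)

(2.7334, 1.4406, 0.4930)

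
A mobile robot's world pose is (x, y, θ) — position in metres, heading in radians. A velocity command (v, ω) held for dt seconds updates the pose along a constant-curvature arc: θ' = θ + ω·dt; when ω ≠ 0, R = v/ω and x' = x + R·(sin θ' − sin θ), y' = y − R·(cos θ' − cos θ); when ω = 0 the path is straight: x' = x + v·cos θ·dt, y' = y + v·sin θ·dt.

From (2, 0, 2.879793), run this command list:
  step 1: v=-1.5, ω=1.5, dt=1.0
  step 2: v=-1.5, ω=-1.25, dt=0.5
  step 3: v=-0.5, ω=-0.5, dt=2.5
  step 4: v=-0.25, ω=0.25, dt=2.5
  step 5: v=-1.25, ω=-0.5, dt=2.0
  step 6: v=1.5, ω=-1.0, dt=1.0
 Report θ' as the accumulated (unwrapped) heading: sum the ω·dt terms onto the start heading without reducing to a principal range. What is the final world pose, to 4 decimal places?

(7.4058, 1.2811, 1.1298)

step 1: θ'=4.3798 (R=-1.0000) → pose (3.2040, 0.6394, 4.3798)
step 2: θ'=3.7548 (R=1.2000) → pose (3.6477, 1.2290, 3.7548)
step 3: θ'=2.5048 (R=1.0000) → pose (4.8178, 1.2152, 2.5048)
step 4: θ'=3.1298 (R=-1.0000) → pose (5.4006, 1.0193, 3.1298)
step 5: θ'=2.1298 (R=2.5000) → pose (7.4906, -0.1547, 2.1298)
step 6: θ'=1.1298 (R=-1.5000) → pose (7.4058, 1.2811, 1.1298)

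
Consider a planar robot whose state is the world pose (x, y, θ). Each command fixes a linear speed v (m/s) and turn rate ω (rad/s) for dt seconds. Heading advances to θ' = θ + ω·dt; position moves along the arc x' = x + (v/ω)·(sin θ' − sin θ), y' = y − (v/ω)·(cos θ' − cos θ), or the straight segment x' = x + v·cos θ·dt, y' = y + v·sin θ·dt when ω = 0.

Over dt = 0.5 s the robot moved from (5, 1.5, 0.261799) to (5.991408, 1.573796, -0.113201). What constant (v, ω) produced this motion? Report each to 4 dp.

v = 2.0000, ω = -0.7500

Δθ = -0.113201 − 0.261799 = -0.375000
ω = Δθ/dt = -0.375000/0.5 = -0.7500
R = Δx/(sin θ' − sin θ) = -2.6667
v = R·ω = -2.6667·-0.7500 = 2.0000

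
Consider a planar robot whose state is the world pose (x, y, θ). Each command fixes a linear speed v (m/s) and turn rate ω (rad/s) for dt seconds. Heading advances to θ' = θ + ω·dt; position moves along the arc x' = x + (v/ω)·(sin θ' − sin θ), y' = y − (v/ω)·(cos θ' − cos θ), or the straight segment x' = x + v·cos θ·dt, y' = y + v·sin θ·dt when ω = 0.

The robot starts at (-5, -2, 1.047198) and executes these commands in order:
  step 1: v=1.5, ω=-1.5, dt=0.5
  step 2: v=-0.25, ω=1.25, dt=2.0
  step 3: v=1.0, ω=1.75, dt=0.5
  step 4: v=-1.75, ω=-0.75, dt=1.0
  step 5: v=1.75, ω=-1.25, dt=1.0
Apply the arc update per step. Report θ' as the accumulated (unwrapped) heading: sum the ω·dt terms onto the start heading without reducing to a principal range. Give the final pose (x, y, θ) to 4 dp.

step 1: θ'=0.2972 (R=-1.0000) → pose (-4.4268, -1.5438, 0.2972)
step 2: θ'=2.7972 (R=-0.2000) → pose (-4.4358, -1.9233, 2.7972)
step 3: θ'=3.6722 (R=0.5714) → pose (-4.9179, -1.9683, 3.6722)
step 4: θ'=2.9222 (R=2.3333) → pose (-3.2293, -1.7034, 2.9222)
step 5: θ'=1.6722 (R=-1.4000) → pose (-4.3174, -0.4787, 1.6722)

(-4.3174, -0.4787, 1.6722)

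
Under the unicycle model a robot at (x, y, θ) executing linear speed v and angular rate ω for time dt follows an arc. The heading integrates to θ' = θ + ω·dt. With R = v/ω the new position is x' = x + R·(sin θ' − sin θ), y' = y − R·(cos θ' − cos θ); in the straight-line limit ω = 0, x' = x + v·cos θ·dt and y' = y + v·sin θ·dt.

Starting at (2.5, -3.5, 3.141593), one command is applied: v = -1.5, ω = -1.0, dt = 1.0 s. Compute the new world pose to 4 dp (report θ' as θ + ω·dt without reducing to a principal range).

θ' = 3.1416 + -1.0·1.0 = 2.1416
R = v/ω = -1.5/-1.0 = 1.5000
x' = 2.5 + 1.5000·(sin 2.1416 − sin 3.1416) = 3.7622
y' = -3.5 − 1.5000·(cos 2.1416 − cos 3.1416) = -4.1895

(3.7622, -4.1895, 2.1416)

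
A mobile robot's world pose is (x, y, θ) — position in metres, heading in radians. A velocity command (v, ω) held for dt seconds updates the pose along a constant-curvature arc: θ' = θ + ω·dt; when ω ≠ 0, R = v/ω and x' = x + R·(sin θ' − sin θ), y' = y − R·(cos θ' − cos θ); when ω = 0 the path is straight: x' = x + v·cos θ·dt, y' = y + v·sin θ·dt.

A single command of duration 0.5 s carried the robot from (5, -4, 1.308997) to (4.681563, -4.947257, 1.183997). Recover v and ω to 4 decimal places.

Δθ = 1.183997 − 1.308997 = -0.125000
ω = Δθ/dt = -0.125000/0.5 = -0.2500
R = −Δy/(cos θ' − cos θ) = 8.0000
v = R·ω = 8.0000·-0.2500 = -2.0000

v = -2.0000, ω = -0.2500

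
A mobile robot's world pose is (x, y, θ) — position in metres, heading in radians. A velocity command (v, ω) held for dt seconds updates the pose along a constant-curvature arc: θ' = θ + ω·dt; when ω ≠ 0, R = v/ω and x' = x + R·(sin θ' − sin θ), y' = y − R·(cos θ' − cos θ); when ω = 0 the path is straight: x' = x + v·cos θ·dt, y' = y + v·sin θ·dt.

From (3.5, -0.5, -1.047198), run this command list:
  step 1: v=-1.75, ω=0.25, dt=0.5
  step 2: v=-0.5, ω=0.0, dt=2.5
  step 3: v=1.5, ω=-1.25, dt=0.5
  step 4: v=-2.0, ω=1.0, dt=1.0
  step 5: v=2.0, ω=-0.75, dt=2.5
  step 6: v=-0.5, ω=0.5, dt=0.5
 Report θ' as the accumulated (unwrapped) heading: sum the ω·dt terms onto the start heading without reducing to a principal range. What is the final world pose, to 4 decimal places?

step 1: θ'=-0.9222 (R=-7.0000) → pose (3.0163, 0.2285, -0.9222)
step 2: θ'=-0.9222 (straight) → pose (2.2613, 1.2247, -0.9222)
step 3: θ'=-1.5472 (R=-1.2000) → pose (2.5046, 0.5281, -1.5472)
step 4: θ'=-0.5472 (R=-2.0000) → pose (1.5458, 2.1889, -0.5472)
step 5: θ'=-2.4222 (R=-2.6667) → pose (1.9154, -2.0943, -2.4222)
step 6: θ'=-2.1722 (R=-1.0000) → pose (2.0811, -1.9079, -2.1722)

(2.0811, -1.9079, -2.1722)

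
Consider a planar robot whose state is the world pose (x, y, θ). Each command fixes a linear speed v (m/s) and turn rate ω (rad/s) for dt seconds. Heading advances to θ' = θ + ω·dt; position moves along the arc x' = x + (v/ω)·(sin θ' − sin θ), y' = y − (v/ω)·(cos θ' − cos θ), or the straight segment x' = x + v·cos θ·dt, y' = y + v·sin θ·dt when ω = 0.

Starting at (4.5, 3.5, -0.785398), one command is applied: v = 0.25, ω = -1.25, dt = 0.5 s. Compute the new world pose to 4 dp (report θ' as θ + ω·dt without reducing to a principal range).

θ' = -0.7854 + -1.25·0.5 = -1.4104
R = v/ω = 0.25/-1.25 = -0.2000
x' = 4.5 + -0.2000·(sin -1.4104 − sin -0.7854) = 4.5560
y' = 3.5 − -0.2000·(cos -1.4104 − cos -0.7854) = 3.3905

(4.5560, 3.3905, -1.4104)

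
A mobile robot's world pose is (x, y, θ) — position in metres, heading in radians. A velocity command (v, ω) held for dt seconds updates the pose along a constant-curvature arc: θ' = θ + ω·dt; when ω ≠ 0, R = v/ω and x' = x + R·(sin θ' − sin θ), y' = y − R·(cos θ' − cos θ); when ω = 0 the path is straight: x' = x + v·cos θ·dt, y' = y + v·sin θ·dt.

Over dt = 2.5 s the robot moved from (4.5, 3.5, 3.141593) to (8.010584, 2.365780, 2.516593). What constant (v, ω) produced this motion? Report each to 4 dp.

Δθ = 2.516593 − 3.141593 = -0.625000
ω = Δθ/dt = -0.625000/2.5 = -0.2500
R = Δx/(sin θ' − sin θ) = 6.0000
v = R·ω = 6.0000·-0.2500 = -1.5000

v = -1.5000, ω = -0.2500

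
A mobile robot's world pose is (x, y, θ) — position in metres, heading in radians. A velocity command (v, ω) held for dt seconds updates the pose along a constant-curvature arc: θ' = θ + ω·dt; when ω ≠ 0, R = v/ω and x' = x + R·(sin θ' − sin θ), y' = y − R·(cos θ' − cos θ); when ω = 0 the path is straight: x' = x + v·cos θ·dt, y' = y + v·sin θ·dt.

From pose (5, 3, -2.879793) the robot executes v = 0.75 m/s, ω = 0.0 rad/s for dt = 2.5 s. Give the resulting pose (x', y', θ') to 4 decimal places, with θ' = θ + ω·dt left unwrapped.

θ' = -2.8798 + 0.0·2.5 = -2.8798
ω = 0 → straight: x' = 5 + 0.75·cos(-2.8798)·2.5 = 3.1889
y' = 3 + 0.75·sin(-2.8798)·2.5 = 2.5147

(3.1889, 2.5147, -2.8798)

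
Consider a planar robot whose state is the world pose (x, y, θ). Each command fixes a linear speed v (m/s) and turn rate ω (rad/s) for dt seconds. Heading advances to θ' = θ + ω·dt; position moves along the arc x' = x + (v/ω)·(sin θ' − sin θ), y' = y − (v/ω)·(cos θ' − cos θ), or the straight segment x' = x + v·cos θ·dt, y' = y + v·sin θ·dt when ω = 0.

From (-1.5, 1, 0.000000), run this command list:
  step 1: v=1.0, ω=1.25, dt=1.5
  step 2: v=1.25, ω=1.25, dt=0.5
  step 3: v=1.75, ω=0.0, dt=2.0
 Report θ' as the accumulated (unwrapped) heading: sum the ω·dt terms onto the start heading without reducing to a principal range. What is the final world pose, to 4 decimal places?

step 1: θ'=1.8750 (R=0.8000) → pose (-0.7367, 2.0396, 1.8750)
step 2: θ'=2.5000 (R=1.0000) → pose (-1.0923, 2.5412, 2.5000)
step 3: θ'=2.5000 (straight) → pose (-3.8963, 4.6359, 2.5000)

(-3.8963, 4.6359, 2.5000)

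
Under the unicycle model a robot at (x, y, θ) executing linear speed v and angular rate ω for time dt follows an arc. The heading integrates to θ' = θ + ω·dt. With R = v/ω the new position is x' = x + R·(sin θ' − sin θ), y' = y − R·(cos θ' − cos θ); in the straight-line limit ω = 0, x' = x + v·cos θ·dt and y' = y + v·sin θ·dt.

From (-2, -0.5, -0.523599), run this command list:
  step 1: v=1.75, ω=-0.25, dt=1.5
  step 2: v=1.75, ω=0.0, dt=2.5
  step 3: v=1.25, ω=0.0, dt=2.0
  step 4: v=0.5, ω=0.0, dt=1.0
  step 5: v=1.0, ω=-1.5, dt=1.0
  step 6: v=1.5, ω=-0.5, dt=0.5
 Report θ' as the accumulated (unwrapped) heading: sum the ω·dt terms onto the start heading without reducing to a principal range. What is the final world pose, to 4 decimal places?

(3.8893, -9.3134, -2.6486)

step 1: θ'=-0.8986 (R=-7.0000) → pose (-0.0228, -2.2032, -0.8986)
step 2: θ'=-0.8986 (straight) → pose (2.7015, -5.6265, -0.8986)
step 3: θ'=-0.8986 (straight) → pose (4.2583, -7.5826, -0.8986)
step 4: θ'=-0.8986 (straight) → pose (4.5696, -7.9738, -0.8986)
step 5: θ'=-2.3986 (R=-0.6667) → pose (4.4990, -8.8799, -2.3986)
step 6: θ'=-2.6486 (R=-3.0000) → pose (3.8893, -9.3134, -2.6486)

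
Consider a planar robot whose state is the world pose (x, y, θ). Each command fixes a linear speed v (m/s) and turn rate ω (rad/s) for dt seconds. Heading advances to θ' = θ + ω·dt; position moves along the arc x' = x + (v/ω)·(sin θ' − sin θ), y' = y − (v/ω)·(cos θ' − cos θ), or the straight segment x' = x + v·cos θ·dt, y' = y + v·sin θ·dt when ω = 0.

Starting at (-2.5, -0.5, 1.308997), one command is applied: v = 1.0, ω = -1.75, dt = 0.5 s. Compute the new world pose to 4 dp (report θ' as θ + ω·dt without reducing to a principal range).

θ' = 1.3090 + -1.75·0.5 = 0.4340
R = v/ω = 1.0/-1.75 = -0.5714
x' = -2.5 + -0.5714·(sin 0.4340 − sin 1.3090) = -2.1883
y' = -0.5 − -0.5714·(cos 0.4340 − cos 1.3090) = -0.1294

(-2.1883, -0.1294, 0.4340)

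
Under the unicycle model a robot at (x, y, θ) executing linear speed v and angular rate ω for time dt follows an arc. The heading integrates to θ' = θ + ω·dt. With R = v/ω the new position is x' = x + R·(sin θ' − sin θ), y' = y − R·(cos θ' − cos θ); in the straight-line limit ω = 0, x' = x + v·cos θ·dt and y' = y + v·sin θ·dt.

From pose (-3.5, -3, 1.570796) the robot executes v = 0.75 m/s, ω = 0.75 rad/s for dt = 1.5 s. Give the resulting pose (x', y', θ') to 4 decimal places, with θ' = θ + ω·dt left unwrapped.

(-4.0688, -2.0977, 2.6958)

θ' = 1.5708 + 0.75·1.5 = 2.6958
R = v/ω = 0.75/0.75 = 1.0000
x' = -3.5 + 1.0000·(sin 2.6958 − sin 1.5708) = -4.0688
y' = -3 − 1.0000·(cos 2.6958 − cos 1.5708) = -2.0977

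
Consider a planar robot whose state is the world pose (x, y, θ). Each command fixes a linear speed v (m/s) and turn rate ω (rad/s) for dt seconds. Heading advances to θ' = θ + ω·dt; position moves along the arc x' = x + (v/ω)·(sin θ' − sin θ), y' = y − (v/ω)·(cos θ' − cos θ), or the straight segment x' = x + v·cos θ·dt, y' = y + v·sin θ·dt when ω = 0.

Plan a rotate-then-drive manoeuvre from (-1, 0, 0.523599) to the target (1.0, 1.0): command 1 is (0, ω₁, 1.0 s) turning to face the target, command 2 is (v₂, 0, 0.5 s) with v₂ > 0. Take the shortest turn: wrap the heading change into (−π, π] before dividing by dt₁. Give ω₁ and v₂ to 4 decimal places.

heading to target = atan2(1−0, 1−-1) = 0.4636
Δθ = wrap(0.4636 − 0.5236) = -0.0600; ω₁ = Δθ/dt₁ = -0.0600
distance = √((1−-1)² + (1−0)²) = 2.2361; v₂ = distance/dt₂ = 4.4721

ω₁ = -0.0600, v₂ = 4.4721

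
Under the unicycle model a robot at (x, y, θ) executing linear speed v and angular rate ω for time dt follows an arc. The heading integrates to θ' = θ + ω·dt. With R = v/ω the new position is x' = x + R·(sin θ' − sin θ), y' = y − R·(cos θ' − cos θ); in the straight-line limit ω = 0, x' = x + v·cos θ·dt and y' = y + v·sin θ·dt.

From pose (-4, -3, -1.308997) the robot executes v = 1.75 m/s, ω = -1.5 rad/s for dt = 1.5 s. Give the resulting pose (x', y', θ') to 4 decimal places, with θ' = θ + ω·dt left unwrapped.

(-5.5999, -4.3685, -3.5590)

θ' = -1.3090 + -1.5·1.5 = -3.5590
R = v/ω = 1.75/-1.5 = -1.1667
x' = -4 + -1.1667·(sin -3.5590 − sin -1.3090) = -5.5999
y' = -3 − -1.1667·(cos -3.5590 − cos -1.3090) = -4.3685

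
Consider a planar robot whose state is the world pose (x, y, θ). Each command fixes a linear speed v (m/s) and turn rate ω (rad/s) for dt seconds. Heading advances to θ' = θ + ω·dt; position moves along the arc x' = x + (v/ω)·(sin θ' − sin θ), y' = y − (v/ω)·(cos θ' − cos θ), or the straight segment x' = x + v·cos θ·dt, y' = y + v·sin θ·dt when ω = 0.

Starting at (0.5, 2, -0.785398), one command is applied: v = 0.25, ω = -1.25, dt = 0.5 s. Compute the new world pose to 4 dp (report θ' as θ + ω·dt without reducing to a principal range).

θ' = -0.7854 + -1.25·0.5 = -1.4104
R = v/ω = 0.25/-1.25 = -0.2000
x' = 0.5 + -0.2000·(sin -1.4104 − sin -0.7854) = 0.5560
y' = 2 − -0.2000·(cos -1.4104 − cos -0.7854) = 1.8905

(0.5560, 1.8905, -1.4104)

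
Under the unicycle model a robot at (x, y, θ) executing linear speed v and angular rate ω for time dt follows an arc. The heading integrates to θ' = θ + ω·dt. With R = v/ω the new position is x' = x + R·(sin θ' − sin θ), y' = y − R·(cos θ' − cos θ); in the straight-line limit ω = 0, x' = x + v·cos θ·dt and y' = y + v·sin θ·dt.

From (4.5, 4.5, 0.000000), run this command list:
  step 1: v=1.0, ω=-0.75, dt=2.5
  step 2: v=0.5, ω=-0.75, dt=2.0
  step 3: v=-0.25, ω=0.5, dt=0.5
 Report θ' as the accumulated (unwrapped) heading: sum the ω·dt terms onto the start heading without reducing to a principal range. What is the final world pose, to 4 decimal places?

step 1: θ'=-1.8750 (R=-1.3333) → pose (5.7721, 2.7673, -1.8750)
step 2: θ'=-3.3750 (R=-0.6667) → pose (4.9819, 2.3184, -3.3750)
step 3: θ'=-3.1250 (R=-0.5000) → pose (5.1058, 2.3049, -3.1250)

(5.1058, 2.3049, -3.1250)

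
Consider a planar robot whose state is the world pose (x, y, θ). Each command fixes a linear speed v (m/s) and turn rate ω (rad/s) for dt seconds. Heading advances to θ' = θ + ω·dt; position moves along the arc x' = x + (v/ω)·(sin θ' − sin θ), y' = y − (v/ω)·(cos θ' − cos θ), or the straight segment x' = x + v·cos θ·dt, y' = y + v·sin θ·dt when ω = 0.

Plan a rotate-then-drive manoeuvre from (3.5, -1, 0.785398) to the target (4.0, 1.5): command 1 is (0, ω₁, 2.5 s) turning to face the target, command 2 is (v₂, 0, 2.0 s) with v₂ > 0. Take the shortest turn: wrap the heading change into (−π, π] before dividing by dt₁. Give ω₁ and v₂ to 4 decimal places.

ω₁ = 0.2352, v₂ = 1.2748

heading to target = atan2(1.5−-1, 4−3.5) = 1.3734
Δθ = wrap(1.3734 − 0.7854) = 0.5880; ω₁ = Δθ/dt₁ = 0.2352
distance = √((4−3.5)² + (1.5−-1)²) = 2.5495; v₂ = distance/dt₂ = 1.2748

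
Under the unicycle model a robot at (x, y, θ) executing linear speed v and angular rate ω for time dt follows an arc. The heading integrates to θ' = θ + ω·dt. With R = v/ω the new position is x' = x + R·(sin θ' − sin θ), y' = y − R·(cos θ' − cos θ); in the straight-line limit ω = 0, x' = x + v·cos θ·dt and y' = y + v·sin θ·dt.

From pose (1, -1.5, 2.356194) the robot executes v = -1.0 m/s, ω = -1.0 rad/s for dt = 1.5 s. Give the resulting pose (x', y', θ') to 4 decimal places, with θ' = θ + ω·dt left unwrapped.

θ' = 2.3562 + -1.0·1.5 = 0.8562
R = v/ω = -1.0/-1.0 = 1.0000
x' = 1 + 1.0000·(sin 0.8562 − sin 2.3562) = 1.0482
y' = -1.5 − 1.0000·(cos 0.8562 − cos 2.3562) = -2.8624

(1.0482, -2.8624, 0.8562)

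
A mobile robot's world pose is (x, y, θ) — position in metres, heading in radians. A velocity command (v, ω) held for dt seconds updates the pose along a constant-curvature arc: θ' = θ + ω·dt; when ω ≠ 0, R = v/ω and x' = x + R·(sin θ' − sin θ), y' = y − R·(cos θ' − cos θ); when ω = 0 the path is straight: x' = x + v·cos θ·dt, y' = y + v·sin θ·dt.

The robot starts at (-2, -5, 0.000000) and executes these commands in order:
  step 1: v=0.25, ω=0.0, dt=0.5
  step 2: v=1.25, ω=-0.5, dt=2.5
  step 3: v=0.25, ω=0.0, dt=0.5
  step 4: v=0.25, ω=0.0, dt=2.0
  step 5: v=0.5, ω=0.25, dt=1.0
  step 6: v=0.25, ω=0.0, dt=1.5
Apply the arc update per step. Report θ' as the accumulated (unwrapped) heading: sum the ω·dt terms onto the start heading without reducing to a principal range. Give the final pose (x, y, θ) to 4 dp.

(1.1122, -8.0703, -1.0000)

step 1: θ'=0.0000 (straight) → pose (-1.8750, -5.0000, 0.0000)
step 2: θ'=-1.2500 (R=-2.5000) → pose (0.4975, -6.7117, -1.2500)
step 3: θ'=-1.2500 (straight) → pose (0.5369, -6.8303, -1.2500)
step 4: θ'=-1.2500 (straight) → pose (0.6945, -7.3048, -1.2500)
step 5: θ'=-1.0000 (R=2.0000) → pose (0.9096, -7.7548, -1.0000)
step 6: θ'=-1.0000 (straight) → pose (1.1122, -8.0703, -1.0000)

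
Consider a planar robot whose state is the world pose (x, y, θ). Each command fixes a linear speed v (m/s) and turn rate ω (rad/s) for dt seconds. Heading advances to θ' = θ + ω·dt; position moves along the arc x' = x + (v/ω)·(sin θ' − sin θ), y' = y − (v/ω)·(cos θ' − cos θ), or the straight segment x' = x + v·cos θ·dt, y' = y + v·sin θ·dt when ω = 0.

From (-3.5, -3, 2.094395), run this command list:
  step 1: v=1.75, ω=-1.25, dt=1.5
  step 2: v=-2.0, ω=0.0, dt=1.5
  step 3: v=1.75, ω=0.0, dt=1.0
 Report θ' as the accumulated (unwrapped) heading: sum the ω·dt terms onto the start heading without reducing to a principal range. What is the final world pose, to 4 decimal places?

step 1: θ'=0.2194 (R=-1.4000) → pose (-2.5923, -0.9336, 0.2194)
step 2: θ'=0.2194 (straight) → pose (-5.5203, -1.5865, 0.2194)
step 3: θ'=0.2194 (straight) → pose (-3.8123, -1.2056, 0.2194)

(-3.8123, -1.2056, 0.2194)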